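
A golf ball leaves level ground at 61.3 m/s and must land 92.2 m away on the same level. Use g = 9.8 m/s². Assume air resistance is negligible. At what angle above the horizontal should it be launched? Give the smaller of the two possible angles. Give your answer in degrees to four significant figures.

6.957°

From R = (v₀²/g) sin 2θ: sin 2θ = 9.80 × 92.2 / 3757.7 = 0.2405.
2θ = 13.91° or 180° − 13.91° = 166.1°, so θ = 6.957° or 83.04°.
The smaller angle is 6.957°.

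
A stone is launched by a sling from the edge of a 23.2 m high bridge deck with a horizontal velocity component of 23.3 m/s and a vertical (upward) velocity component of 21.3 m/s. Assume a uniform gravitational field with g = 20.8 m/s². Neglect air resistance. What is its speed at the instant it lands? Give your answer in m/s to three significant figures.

With up positive and y = 0 at the ground: y(t) = 23.2 + (21.30) t − 10.40 t². Setting y = 0 and taking the positive root: t = [21.30 + √(21.30² + 2·20.8·23.2)] / 20.8 = (21.30 + 37.67) / 20.8 = 2.835 s.
Vertical velocity at impact: v_y = v_y0 − g t = 21.30 − 20.8 × 2.835 = −37.67 m/s.
Speed: |v| = √(vₓ² + v_y²) = √(23.30² + 37.67²) = 44.29 m/s.

44.3 m/s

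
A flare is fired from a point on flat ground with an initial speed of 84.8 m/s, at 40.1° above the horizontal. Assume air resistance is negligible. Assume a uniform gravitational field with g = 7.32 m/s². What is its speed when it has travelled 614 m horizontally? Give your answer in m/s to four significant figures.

66.50 m/s

Resolve: vₓ = 84.80 cos 40.1° = 64.87 m/s and v_y0 = 84.80 sin 40.1° = 54.62 m/s.
At x = 614 m, t = x/vₓ = 614/64.87 = 9.466 s.
Vertical velocity there: v_y = v_y0 − g t = 54.62 − 7.32 × 9.466 = −14.67 m/s.
Speed: √(vₓ² + v_y²) = √(64.87² + 14.67²) = 66.50 m/s.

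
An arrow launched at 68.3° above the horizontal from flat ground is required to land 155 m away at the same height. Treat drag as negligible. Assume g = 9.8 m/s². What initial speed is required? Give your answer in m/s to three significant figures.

47.0 m/s

Level-ground range: R = v₀² sin(2θ)/g, so v₀ = √(gR / sin 2θ).
v₀ = √(9.80 × 155 / sin 136.6°) = √(1519 / 0.6871) = √2210.8 = 47.02 m/s.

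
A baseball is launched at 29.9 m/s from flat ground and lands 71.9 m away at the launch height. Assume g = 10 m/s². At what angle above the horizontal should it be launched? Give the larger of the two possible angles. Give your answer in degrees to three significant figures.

From R = (v₀²/g) sin 2θ: sin 2θ = 10.0 × 71.9 / 894.01 = 0.8042.
2θ = 53.54° or 180° − 53.54° = 126.5°, so θ = 26.77° or 63.23°.
The larger angle is 63.23°.

63.2°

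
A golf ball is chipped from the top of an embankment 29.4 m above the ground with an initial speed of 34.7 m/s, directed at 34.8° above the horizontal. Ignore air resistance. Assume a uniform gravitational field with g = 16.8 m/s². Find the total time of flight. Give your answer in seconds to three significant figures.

Components: vₓ = 34.70 cos 34.8° = 28.49 m/s, v_y0 = 34.70 sin 34.8° = 19.80 m/s.
With up positive and y = 0 at the ground: y(t) = 29.4 + (19.80) t − 8.400 t². Setting y = 0 and taking the positive root: t = [19.80 + √(19.80² + 2·16.8·29.4)] / 16.8 = (19.80 + 37.15) / 16.8 = 3.390 s.

3.39 s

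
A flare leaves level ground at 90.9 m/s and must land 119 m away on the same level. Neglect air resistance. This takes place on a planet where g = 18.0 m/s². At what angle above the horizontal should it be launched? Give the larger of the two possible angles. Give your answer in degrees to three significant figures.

Level-ground range R = v₀² sin(2θ)/g ⇒ sin(2θ) = gR/v₀² = 18.0 × 119 / 90.9² = 0.2592.
2θ = 15.02° or 180° − 15.02° = 165.0°, so θ = 7.512° or 82.49°.
The larger angle is 82.49°.

82.5°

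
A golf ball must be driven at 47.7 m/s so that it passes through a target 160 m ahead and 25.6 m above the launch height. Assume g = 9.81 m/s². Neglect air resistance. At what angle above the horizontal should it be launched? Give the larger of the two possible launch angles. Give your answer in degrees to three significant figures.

Trajectory: y = x tanθ − g x² (1 + tan²θ)/(2v₀²). With x = 160, y = 25.6, v₀ = 47.7, g = 9.81:
55.19 tan²θ − 160 tanθ + (80.79) = 0.
tanθ = [160 ± √(160² − 4 × 55.19 × (80.79))] / (2 × 55.19) = (160 ± 88.13) / 110.4, giving tanθ = 0.6512 or 2.248.
θ = 33.07° or 66.02°; the larger is 66.02°.

66.0°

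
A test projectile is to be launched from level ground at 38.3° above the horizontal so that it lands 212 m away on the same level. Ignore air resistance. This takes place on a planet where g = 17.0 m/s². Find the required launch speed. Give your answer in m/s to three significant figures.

60.9 m/s

On level ground R = v₀² sin 2θ / g ⇒ v₀ = √(gR / sin 2θ).
v₀ = √(17.0 × 212 / sin 76.60°) = √(3604 / 0.9728) = √3704.9 = 60.87 m/s.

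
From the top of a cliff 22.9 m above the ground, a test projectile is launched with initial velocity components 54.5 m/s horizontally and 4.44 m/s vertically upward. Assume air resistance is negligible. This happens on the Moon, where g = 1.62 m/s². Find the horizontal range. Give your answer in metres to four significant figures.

475.4 m

Vertical motion (up positive, ground at y = 0): 0.8100 t² − (4.440) t − 22.9 = 0, so t = (4.440 + √(4.440² + 2·1.62·22.9)) / 1.62 = (4.440 + 9.691) / 1.62 = 8.723 s.
Horizontal distance: R = vₓ t = 54.50 × 8.723 = 475.4 m.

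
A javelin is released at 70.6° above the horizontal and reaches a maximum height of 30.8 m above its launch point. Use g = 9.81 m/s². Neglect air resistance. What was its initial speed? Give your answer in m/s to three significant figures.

At the peak v_y = 0, so v_y0 = √(2gH) = √(2 × 9.81 × 30.8) = 24.58 m/s.
v_y0 = v₀ sin θ ⇒ v₀ = 24.58 / sin 70.6° = 26.06 m/s.

26.1 m/s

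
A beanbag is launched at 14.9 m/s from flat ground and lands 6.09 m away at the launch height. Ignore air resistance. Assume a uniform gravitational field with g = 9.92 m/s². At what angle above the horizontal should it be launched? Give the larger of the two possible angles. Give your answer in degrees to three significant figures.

82.1°

Level-ground range R = v₀² sin(2θ)/g ⇒ sin(2θ) = gR/v₀² = 9.92 × 6.09 / 14.9² = 0.2721.
2θ = 15.79° or 180° − 15.79° = 164.2°, so θ = 7.895° or 82.10°.
The larger angle is 82.10°.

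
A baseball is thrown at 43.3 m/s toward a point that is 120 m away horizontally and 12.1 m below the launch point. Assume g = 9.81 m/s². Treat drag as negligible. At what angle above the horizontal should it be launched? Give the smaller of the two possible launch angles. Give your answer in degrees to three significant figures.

12.9°

Trajectory: y = x tanθ − g x² (1 + tan²θ)/(2v₀²). With x = 120, y = −12.1, v₀ = 43.3, g = 9.81:
37.67 tan²θ − 120 tanθ + (25.57) = 0.
tanθ = [120 ± √(120² − 4 × 37.67 × (25.57))] / (2 × 37.67) = (120 ± 102.7) / 75.35, giving tanθ = 0.2297 or 2.956.
θ = 12.93° or 71.31°; the smaller is 12.93°.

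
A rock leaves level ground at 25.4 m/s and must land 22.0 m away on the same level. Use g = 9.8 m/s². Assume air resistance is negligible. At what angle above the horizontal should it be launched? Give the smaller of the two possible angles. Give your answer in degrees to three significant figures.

R = v₀² sin 2θ / g gives sin 2θ = gR/v₀² = 9.80·22.0/25.4² = 0.3342.
2θ = 19.52° or 180° − 19.52° = 160.5°, so θ = 9.761° or 80.24°.
The smaller angle is 9.761°.

9.76°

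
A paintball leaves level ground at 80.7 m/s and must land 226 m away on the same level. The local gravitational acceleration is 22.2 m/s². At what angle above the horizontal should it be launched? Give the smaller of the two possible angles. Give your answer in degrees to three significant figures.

From R = (v₀²/g) sin 2θ: sin 2θ = 22.2 × 226 / 6512.5 = 0.7704.
2θ = 50.39° or 180° − 50.39° = 129.6°, so θ = 25.19° or 64.81°.
The smaller angle is 25.19°.

25.2°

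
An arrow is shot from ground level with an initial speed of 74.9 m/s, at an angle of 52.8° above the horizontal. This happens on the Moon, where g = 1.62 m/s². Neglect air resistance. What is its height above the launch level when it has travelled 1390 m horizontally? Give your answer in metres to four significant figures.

Components: vₓ = 74.90 cos 52.8° = 45.28 m/s, v_y0 = 74.90 sin 52.8° = 59.66 m/s.
Time to reach x = 1390 m: t = x/vₓ = 1390/45.28 = 30.69 s.
Height: y = v_y0 t − ½ g t² = 59.66 × 30.69 − 0.8100 × 30.69² = 1831 − 763.2 = 1068 m.

1068 m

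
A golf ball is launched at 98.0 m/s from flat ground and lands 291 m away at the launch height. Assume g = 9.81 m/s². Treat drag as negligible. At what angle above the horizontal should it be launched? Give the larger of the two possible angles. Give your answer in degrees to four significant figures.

81.35°

R = v₀² sin 2θ / g gives sin 2θ = gR/v₀² = 9.81·291/98.0² = 0.2972.
2θ = 17.29° or 180° − 17.29° = 162.7°, so θ = 8.646° or 81.35°.
The larger angle is 81.35°.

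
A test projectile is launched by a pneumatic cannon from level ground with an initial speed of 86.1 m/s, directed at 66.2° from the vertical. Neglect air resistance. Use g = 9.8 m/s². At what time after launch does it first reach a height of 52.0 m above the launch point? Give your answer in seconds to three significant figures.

2.15 s

Horizontal component vₓ = 86.10 sin 66.2° = 78.78 m/s; vertical v_y0 = 86.10 cos 66.2° = 34.75 m/s.
Set y = v_y0 t − ½ g t² = 52.0: 4.900 t² − 34.75 t + 52.0 = 0.
Quadratic formula: t = (34.75 ± √188.03) / 9.80 = (34.75 ± 13.71) / 9.80 → t = 2.146 s or 4.945 s.
The first (ascending) time is 2.146 s.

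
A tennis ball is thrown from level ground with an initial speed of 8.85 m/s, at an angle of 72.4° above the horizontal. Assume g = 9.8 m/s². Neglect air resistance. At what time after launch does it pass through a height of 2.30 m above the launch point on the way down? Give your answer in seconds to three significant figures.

Resolve: vₓ = 8.850 cos 72.4° = 2.676 m/s and v_y0 = 8.850 sin 72.4° = 8.436 m/s.
Height y(t) = 8.436 t − 4.900 t² = 2.30 gives 4.900 t² − 8.436 t + 2.30 = 0.
Quadratic formula: t = (8.436 ± √26.082) / 9.80 = (8.436 ± 5.107) / 9.80 → t = 0.3397 s or 1.382 s.
The descending-branch root is 1.382 s.

1.38 s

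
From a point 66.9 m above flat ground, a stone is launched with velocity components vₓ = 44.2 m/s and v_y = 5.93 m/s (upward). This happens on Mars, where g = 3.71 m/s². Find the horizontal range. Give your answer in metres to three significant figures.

345 m

With up positive and y = 0 at the ground: y(t) = 66.9 + (5.930) t − 1.855 t². Setting y = 0 and taking the positive root: t = [5.930 + √(5.930² + 2·3.71·66.9)] / 3.71 = (5.930 + 23.06) / 3.71 = 7.813 s.
Horizontal distance: R = vₓ t = 44.20 × 7.813 = 345.3 m.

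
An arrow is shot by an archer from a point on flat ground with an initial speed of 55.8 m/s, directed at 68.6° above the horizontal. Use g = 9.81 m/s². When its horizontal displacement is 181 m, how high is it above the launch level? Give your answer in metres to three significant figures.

Resolve: vₓ = 55.80 cos 68.6° = 20.36 m/s and v_y0 = 55.80 sin 68.6° = 51.95 m/s.
At x = 181 m, t = x/vₓ = 181/20.36 = 8.890 s.
Height: y = v_y0 t − ½ g t² = 51.95 × 8.890 − 4.905 × 8.890² = 461.9 − 387.6 = 74.21 m.

74.2 m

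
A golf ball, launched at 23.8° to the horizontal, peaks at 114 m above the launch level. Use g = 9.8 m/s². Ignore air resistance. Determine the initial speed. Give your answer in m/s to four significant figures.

117.1 m/s

At the peak v_y = 0, so v_y0 = √(2gH) = √(2 × 9.80 × 114) = 47.27 m/s.
v_y0 = v₀ sin θ ⇒ v₀ = 47.27 / sin 23.8° = 117.1 m/s.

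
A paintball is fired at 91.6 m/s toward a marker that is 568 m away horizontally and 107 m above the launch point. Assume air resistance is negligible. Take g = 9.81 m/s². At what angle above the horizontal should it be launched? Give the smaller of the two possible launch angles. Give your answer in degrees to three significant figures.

33.8°

Trajectory: y = x tanθ − g x² (1 + tan²θ)/(2v₀²). With x = 568, y = 107, v₀ = 91.6, g = 9.81:
188.6 tan²θ − 568 tanθ + (295.6) = 0.
tanθ = [568 ± √(568² − 4 × 188.6 × (295.6))] / (2 × 188.6) = (568 ± 315.6) / 377.2, giving tanθ = 0.6691 or 2.343.
θ = 33.79° or 66.88°; the smaller is 33.79°.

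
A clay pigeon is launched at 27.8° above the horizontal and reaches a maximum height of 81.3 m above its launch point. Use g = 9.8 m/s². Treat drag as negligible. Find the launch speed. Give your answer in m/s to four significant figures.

85.59 m/s

At the peak v_y = 0, so v_y0 = √(2gH) = √(2 × 9.80 × 81.3) = 39.92 m/s.
v_y0 = v₀ sin θ ⇒ v₀ = 39.92 / sin 27.8° = 85.59 m/s.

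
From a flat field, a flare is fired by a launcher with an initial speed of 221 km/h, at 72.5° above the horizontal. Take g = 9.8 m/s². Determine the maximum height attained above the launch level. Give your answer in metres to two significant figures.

170 m

Convert: 221 km/h = 221/3.6 = 61.39 m/s.
Horizontal component vₓ = 61.39 cos 72.5° = 18.46 m/s; vertical v_y0 = 61.39 sin 72.5° = 58.55 m/s.
Peak height H = v_y0² / (2g) = 3427.8 / 19.60 = 174.9 m.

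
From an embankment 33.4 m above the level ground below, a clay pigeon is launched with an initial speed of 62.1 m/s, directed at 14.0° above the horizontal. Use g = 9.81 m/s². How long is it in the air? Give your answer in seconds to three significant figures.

4.56 s

vₓ = 62.10 cos 14.0° = 60.26 m/s; v_y0 = 62.10 sin 14.0° = 15.02 m/s.
Vertical motion (up positive, ground at y = 0): 4.905 t² − (15.02) t − 33.4 = 0, so t = (15.02 + √(15.02² + 2·9.81·33.4)) / 9.81 = (15.02 + 29.68) / 9.81 = 4.557 s.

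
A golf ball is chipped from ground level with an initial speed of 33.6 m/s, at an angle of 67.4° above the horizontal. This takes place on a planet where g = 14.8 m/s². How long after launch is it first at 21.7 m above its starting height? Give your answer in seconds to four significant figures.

0.8874 s

Resolve: vₓ = 33.60 cos 67.4° = 12.91 m/s and v_y0 = 33.60 sin 67.4° = 31.02 m/s.
Set y = v_y0 t − ½ g t² = 21.7: 7.400 t² − 31.02 t + 21.7 = 0.
t = [31.02 ± √(31.02² − 2·14.8·21.7)] / 14.8 = (31.02 ± 17.89) / 14.8, so t = 0.8874 s or t = 3.304 s.
The first (ascending) time is 0.8874 s.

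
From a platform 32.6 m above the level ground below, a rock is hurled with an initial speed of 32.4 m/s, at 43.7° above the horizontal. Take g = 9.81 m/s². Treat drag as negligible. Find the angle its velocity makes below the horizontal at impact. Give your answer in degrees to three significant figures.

55.3°

Resolve: vₓ = 32.40 cos 43.7° = 23.42 m/s and v_y0 = 32.40 sin 43.7° = 22.38 m/s.
With up positive and y = 0 at the ground: y(t) = 32.6 + (22.38) t − 4.905 t². Setting y = 0 and taking the positive root: t = [22.38 + √(22.38² + 2·9.81·32.6)] / 9.81 = (22.38 + 33.77) / 9.81 = 5.725 s.
At impact: v_y = v_y0 − g t = −33.77 m/s; vₓ = 23.42 m/s.
Angle below horizontal: arctan(|v_y|/vₓ) = arctan(33.77/23.42) = 55.26°.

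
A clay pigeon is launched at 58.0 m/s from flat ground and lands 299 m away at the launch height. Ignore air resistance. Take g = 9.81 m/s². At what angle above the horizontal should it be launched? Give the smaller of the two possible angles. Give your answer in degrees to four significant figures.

From R = (v₀²/g) sin 2θ: sin 2θ = 9.81 × 299 / 3364.0 = 0.8719.
2θ = 60.68° or 180° − 60.68° = 119.3°, so θ = 30.34° or 59.66°.
The smaller angle is 30.34°.

30.34°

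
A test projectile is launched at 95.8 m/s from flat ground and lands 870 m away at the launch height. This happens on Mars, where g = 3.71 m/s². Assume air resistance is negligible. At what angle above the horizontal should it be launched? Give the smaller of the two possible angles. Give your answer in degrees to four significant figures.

R = v₀² sin 2θ / g gives sin 2θ = gR/v₀² = 3.71·870/95.8² = 0.3517.
2θ = 20.59° or 180° − 20.59° = 159.4°, so θ = 10.30° or 79.70°.
The smaller angle is 10.30°.

10.30°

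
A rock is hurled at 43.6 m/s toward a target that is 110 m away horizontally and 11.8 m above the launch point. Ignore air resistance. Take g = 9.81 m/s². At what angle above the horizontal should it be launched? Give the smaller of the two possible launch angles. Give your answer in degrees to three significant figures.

24.1°

Trajectory: y = x tanθ − g x² (1 + tan²θ)/(2v₀²). With x = 110, y = 11.8, v₀ = 43.6, g = 9.81:
31.22 tan²θ − 110 tanθ + (43.02) = 0.
tanθ = [110 ± √(110² − 4 × 31.22 × (43.02))] / (2 × 31.22) = (110 ± 82.02) / 62.44, giving tanθ = 0.4481 or 3.075.
θ = 24.14° or 71.99°; the smaller is 24.14°.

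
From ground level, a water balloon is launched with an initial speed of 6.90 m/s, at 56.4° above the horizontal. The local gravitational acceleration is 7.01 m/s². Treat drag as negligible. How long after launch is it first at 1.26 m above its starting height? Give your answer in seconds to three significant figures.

Resolve: vₓ = 6.900 cos 56.4° = 3.818 m/s and v_y0 = 6.900 sin 56.4° = 5.747 m/s.
Require v_y0 t − ½ g t² = 1.26, i.e. 3.505 t² − 5.747 t + 1.26 = 0.
t = [5.747 ± √(5.747² − 2·7.01·1.26)] / 7.01 = (5.747 ± 3.920) / 7.01, so t = 0.2607 s or t = 1.379 s.
The first (ascending) time is 0.2607 s.

0.261 s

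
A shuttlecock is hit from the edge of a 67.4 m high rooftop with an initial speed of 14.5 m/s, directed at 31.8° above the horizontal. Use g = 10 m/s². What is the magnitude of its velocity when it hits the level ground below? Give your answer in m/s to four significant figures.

39.47 m/s

Resolve: vₓ = 14.50 cos 31.8° = 12.32 m/s and v_y0 = 14.50 sin 31.8° = 7.641 m/s.
With up positive and y = 0 at the ground: y(t) = 67.4 + (7.641) t − 5.000 t². Setting y = 0 and taking the positive root: t = [7.641 + √(7.641² + 2·10.0·67.4)] / 10.0 = (7.641 + 37.50) / 10.0 = 4.514 s.
Vertical velocity at impact: v_y = v_y0 − g t = 7.641 − 10.0 × 4.514 = −37.50 m/s.
Speed: |v| = √(vₓ² + v_y²) = √(12.32² + 37.50²) = 39.47 m/s.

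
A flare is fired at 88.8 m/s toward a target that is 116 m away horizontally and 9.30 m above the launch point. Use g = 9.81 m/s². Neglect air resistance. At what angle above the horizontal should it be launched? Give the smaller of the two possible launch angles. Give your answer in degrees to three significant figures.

8.76°

Trajectory: y = x tanθ − g x² (1 + tan²θ)/(2v₀²). With x = 116, y = 9.30, v₀ = 88.8, g = 9.81:
8.370 tan²θ − 116 tanθ + (17.67) = 0.
tanθ = [116 ± √(116² − 4 × 8.370 × (17.67))] / (2 × 8.370) = (116 ± 113.4) / 16.74, giving tanθ = 0.1540 or 13.70.
θ = 8.757° or 85.83°; the smaller is 8.757°.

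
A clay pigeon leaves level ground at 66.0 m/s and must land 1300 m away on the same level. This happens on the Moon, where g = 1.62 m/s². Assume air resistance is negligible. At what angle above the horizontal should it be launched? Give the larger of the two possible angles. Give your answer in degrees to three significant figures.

75.5°

Level-ground range R = v₀² sin(2θ)/g ⇒ sin(2θ) = gR/v₀² = 1.62 × 1300 / 66.0² = 0.4835.
2θ = 28.91° or 180° − 28.91° = 151.1°, so θ = 14.46° or 75.54°.
The larger angle is 75.54°.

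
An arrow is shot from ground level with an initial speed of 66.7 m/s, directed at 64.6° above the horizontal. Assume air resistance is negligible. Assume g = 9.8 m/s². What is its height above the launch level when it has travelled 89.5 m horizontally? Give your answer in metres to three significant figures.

Horizontal component vₓ = 66.70 cos 64.6° = 28.61 m/s; vertical v_y0 = 66.70 sin 64.6° = 60.25 m/s.
At x = 89.5 m, t = x/vₓ = 89.5/28.61 = 3.128 s.
Height: y = v_y0 t − ½ g t² = 60.25 × 3.128 − 4.900 × 3.128² = 188.5 − 47.95 = 140.5 m.

141 m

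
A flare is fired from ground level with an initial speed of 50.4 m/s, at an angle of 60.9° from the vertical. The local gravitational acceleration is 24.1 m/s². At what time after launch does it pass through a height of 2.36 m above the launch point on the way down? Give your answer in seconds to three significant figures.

Horizontal component vₓ = 50.40 sin 60.9° = 44.04 m/s; vertical v_y0 = 50.40 cos 60.9° = 24.51 m/s.
Set y = v_y0 t − ½ g t² = 2.36: 12.05 t² − 24.51 t + 2.36 = 0.
Quadratic formula: t = (24.51 ± √487.05) / 24.1 = (24.51 ± 22.07) / 24.1 → t = 0.1013 s or 1.933 s.
The descending-branch root is 1.933 s.

1.93 s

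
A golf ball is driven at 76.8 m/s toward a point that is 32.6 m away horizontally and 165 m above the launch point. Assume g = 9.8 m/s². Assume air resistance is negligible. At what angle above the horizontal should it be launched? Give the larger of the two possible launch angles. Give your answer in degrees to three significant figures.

88.1°

Trajectory: y = x tanθ − g x² (1 + tan²θ)/(2v₀²). With x = 32.6, y = 165, v₀ = 76.8, g = 9.80:
0.8829 tan²θ − 32.6 tanθ + (165.9) = 0.
tanθ = [32.6 ± √(32.6² − 4 × 0.8829 × (165.9))] / (2 × 0.8829) = (32.6 ± 21.84) / 1.766, giving tanθ = 6.094 or 30.83.
θ = 80.68° or 88.14°; the larger is 88.14°.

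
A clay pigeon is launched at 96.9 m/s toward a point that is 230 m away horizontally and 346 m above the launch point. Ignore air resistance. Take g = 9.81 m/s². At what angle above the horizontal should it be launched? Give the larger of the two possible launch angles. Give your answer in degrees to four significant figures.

Trajectory: y = x tanθ − g x² (1 + tan²θ)/(2v₀²). With x = 230, y = 346, v₀ = 96.9, g = 9.81:
27.63 tan²θ − 230 tanθ + (373.6) = 0.
tanθ = [230 ± √(230² − 4 × 27.63 × (373.6))] / (2 × 27.63) = (230 ± 107.7) / 55.27, giving tanθ = 2.213 or 6.110.
θ = 65.68° or 80.71°; the larger is 80.71°.

80.71°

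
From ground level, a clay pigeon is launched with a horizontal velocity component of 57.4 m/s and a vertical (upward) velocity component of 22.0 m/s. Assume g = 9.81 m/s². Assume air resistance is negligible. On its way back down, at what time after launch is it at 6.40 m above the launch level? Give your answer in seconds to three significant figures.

4.17 s

Set y = v_y0 t − ½ g t² = 6.40: 4.905 t² − 22.00 t + 6.40 = 0.
Quadratic formula: t = (22.00 ± √358.43) / 9.81 = (22.00 ± 18.93) / 9.81 → t = 0.3127 s or 4.173 s.
The descending-branch root is 4.173 s.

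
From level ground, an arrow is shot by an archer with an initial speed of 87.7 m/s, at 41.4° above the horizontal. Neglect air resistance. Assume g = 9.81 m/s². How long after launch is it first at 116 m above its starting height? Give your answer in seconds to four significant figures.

Horizontal component vₓ = 87.70 cos 41.4° = 65.78 m/s; vertical v_y0 = 87.70 sin 41.4° = 58.00 m/s.
Set y = v_y0 t − ½ g t² = 116: 4.905 t² − 58.00 t + 116 = 0.
t = [58.00 ± √(58.00² − 2·9.81·116)] / 9.81 = (58.00 ± 32.98) / 9.81, so t = 2.550 s or t = 9.274 s.
The first (ascending) time is 2.550 s.

2.550 s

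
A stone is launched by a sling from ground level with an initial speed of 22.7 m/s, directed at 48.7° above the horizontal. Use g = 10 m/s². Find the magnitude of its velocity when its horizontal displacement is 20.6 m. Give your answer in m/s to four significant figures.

15.34 m/s

Horizontal component vₓ = 22.70 cos 48.7° = 14.98 m/s; vertical v_y0 = 22.70 sin 48.7° = 17.05 m/s.
Time to reach x = 20.6 m: t = x/vₓ = 20.6/14.98 = 1.375 s.
Vertical velocity there: v_y = v_y0 − g t = 17.05 − 10.0 × 1.375 = 3.304 m/s.
Speed: √(vₓ² + v_y²) = √(14.98² + 3.304²) = 15.34 m/s.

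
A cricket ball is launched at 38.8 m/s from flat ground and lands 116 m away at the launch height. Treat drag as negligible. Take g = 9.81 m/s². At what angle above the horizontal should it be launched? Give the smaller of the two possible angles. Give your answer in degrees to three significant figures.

R = v₀² sin 2θ / g gives sin 2θ = gR/v₀² = 9.81·116/38.8² = 0.7559.
2θ = 49.10° or 180° − 49.10° = 130.9°, so θ = 24.55° or 65.45°.
The smaller angle is 24.55°.

24.6°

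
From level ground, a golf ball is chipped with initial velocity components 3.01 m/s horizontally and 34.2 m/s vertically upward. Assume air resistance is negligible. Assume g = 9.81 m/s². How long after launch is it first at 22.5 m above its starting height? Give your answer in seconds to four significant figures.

0.7355 s

Require v_y0 t − ½ g t² = 22.5, i.e. 4.905 t² − 34.20 t + 22.5 = 0.
t = [34.20 ± √(34.20² − 2·9.81·22.5)] / 9.81 = (34.20 ± 26.98) / 9.81, so t = 0.7355 s or t = 6.237 s.
The first (ascending) time is 0.7355 s.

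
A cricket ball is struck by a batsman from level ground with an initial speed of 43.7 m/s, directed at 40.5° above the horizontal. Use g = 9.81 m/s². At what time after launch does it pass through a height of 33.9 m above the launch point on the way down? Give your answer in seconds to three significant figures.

Components: vₓ = 43.70 cos 40.5° = 33.23 m/s, v_y0 = 43.70 sin 40.5° = 28.38 m/s.
Set y = v_y0 t − ½ g t² = 33.9: 4.905 t² − 28.38 t + 33.9 = 0.
t = [28.38 ± √(28.38² − 2·9.81·33.9)] / 9.81 = (28.38 ± 11.85) / 9.81, so t = 1.685 s or t = 4.101 s.
The descending-branch root is 4.101 s.

4.10 s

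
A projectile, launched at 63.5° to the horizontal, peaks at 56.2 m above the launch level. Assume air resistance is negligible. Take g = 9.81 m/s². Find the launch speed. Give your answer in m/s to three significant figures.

At the peak v_y = 0, so v_y0 = √(2gH) = √(2 × 9.81 × 56.2) = 33.21 m/s.
v_y0 = v₀ sin θ ⇒ v₀ = 33.21 / sin 63.5° = 37.10 m/s.

37.1 m/s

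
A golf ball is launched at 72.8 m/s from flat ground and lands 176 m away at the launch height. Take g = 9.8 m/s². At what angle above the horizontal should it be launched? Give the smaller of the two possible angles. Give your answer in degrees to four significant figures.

From R = (v₀²/g) sin 2θ: sin 2θ = 9.80 × 176 / 5299.8 = 0.3254.
2θ = 18.99° or 180° − 18.99° = 161.0°, so θ = 9.496° or 80.50°.
The smaller angle is 9.496°.

9.496°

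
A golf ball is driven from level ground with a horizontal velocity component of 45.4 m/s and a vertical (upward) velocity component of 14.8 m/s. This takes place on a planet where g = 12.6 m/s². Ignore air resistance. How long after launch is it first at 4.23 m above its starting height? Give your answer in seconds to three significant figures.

0.333 s

Require v_y0 t − ½ g t² = 4.23, i.e. 6.300 t² − 14.80 t + 4.23 = 0.
Quadratic formula: t = (14.80 ± √112.44) / 12.6 = (14.80 ± 10.60) / 12.6 → t = 0.3330 s or 2.016 s.
The first (ascending) time is 0.3330 s.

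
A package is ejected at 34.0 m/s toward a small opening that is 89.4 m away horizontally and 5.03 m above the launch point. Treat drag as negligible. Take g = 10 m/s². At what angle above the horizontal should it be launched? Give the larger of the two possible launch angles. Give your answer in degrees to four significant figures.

Trajectory: y = x tanθ − g x² (1 + tan²θ)/(2v₀²). With x = 89.4, y = 5.03, v₀ = 34.0, g = 10.0:
34.57 tan²θ − 89.4 tanθ + (39.60) = 0.
tanθ = [89.4 ± √(89.4² − 4 × 34.57 × (39.60))] / (2 × 34.57) = (89.4 ± 50.17) / 69.14, giving tanθ = 0.5675 or 2.019.
θ = 29.57° or 63.65°; the larger is 63.65°.

63.65°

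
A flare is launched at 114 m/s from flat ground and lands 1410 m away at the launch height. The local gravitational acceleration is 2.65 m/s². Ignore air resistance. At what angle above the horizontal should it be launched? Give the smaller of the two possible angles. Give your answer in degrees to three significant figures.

R = v₀² sin 2θ / g gives sin 2θ = gR/v₀² = 2.65·1410/114² = 0.2875.
2θ = 16.71° or 180° − 16.71° = 163.3°, so θ = 8.355° or 81.65°.
The smaller angle is 8.355°.

8.35°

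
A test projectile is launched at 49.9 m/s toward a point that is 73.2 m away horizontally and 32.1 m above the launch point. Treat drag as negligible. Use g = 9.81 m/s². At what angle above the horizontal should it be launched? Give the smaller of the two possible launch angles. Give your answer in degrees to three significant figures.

Trajectory: y = x tanθ − g x² (1 + tan²θ)/(2v₀²). With x = 73.2, y = 32.1, v₀ = 49.9, g = 9.81:
10.56 tan²θ − 73.2 tanθ + (42.66) = 0.
tanθ = [73.2 ± √(73.2² − 4 × 10.56 × (42.66))] / (2 × 10.56) = (73.2 ± 59.64) / 21.11, giving tanθ = 0.6422 or 6.293.
θ = 32.71° or 80.97°; the smaller is 32.71°.

32.7°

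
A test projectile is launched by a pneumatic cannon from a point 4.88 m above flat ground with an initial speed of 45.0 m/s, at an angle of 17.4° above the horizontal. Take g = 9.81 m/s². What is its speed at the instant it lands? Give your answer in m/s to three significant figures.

46.1 m/s

Resolve: vₓ = 45.00 cos 17.4° = 42.94 m/s and v_y0 = 45.00 sin 17.4° = 13.46 m/s.
With up positive and y = 0 at the ground: y(t) = 4.88 + (13.46) t − 4.905 t². Setting y = 0 and taking the positive root: t = [13.46 + √(13.46² + 2·9.81·4.88)] / 9.81 = (13.46 + 16.64) / 9.81 = 3.068 s.
Vertical velocity at impact: v_y = v_y0 − g t = 13.46 − 9.81 × 3.068 = −16.64 m/s.
Speed: |v| = √(vₓ² + v_y²) = √(42.94² + 16.64²) = 46.05 m/s.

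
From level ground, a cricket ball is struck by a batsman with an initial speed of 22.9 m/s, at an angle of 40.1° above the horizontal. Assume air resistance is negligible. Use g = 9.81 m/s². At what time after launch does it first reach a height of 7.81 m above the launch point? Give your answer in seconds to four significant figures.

0.6859 s

Components: vₓ = 22.90 cos 40.1° = 17.52 m/s, v_y0 = 22.90 sin 40.1° = 14.75 m/s.
Require v_y0 t − ½ g t² = 7.81, i.e. 4.905 t² − 14.75 t + 7.81 = 0.
Quadratic formula: t = (14.75 ± √64.343) / 9.81 = (14.75 ± 8.021) / 9.81 → t = 0.6859 s or 2.321 s.
The first (ascending) time is 0.6859 s.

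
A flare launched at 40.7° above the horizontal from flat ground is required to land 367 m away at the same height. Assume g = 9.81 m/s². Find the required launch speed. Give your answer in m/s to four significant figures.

Level-ground range: R = v₀² sin(2θ)/g, so v₀ = √(gR / sin 2θ).
v₀ = √(9.81 × 367 / sin 81.40°) = √(3600 / 0.9888) = √3641.2 = 60.34 m/s.

60.34 m/s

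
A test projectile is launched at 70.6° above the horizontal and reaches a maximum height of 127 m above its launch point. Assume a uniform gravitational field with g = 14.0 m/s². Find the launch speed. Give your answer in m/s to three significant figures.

63.2 m/s

At the peak v_y = 0, so v_y0 = √(2gH) = √(2 × 14.0 × 127) = 59.63 m/s.
v_y0 = v₀ sin θ ⇒ v₀ = 59.63 / sin 70.6° = 63.22 m/s.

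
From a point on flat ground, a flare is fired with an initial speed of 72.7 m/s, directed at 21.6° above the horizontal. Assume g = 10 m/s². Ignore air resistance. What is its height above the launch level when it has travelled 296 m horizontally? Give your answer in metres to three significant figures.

Horizontal component vₓ = 72.70 cos 21.6° = 67.59 m/s; vertical v_y0 = 72.70 sin 21.6° = 26.76 m/s.
Time to reach x = 296 m: t = x/vₓ = 296/67.59 = 4.379 s.
Height: y = v_y0 t − ½ g t² = 26.76 × 4.379 − 5.000 × 4.379² = 117.2 − 95.88 = 21.31 m.

21.3 m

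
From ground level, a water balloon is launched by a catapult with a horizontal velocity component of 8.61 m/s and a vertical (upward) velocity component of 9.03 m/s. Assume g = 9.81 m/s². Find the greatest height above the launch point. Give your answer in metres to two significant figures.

4.2 m

Peak height H = v_y0² / (2g) = 81.541 / 19.62 = 4.156 m.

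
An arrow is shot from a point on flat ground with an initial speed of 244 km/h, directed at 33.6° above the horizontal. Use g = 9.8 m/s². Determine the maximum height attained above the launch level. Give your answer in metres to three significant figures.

Convert: 244 km/h = 244/3.6 = 67.78 m/s.
Components: vₓ = 67.78 cos 33.6° = 56.45 m/s, v_y0 = 67.78 sin 33.6° = 37.51 m/s.
Peak height H = v_y0² / (2g) = 1406.8 / 19.60 = 71.78 m.

71.8 m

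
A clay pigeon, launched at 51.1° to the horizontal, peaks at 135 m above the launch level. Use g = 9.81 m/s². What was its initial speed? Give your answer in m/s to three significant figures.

66.1 m/s

At the peak v_y = 0, so v_y0 = √(2gH) = √(2 × 9.81 × 135) = 51.47 m/s.
v_y0 = v₀ sin θ ⇒ v₀ = 51.47 / sin 51.1° = 66.13 m/s.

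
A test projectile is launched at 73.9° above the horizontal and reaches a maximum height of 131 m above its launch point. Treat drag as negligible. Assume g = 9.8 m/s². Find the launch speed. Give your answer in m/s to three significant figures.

At the peak v_y = 0, so v_y0 = √(2gH) = √(2 × 9.80 × 131) = 50.67 m/s.
v_y0 = v₀ sin θ ⇒ v₀ = 50.67 / sin 73.9° = 52.74 m/s.

52.7 m/s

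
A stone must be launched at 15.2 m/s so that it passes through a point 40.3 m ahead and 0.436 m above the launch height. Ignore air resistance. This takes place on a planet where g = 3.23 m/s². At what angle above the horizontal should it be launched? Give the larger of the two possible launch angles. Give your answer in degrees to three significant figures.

72.8°

Trajectory: y = x tanθ − g x² (1 + tan²θ)/(2v₀²). With x = 40.3, y = 0.436, v₀ = 15.2, g = 3.23:
11.35 tan²θ − 40.3 tanθ + (11.79) = 0.
tanθ = [40.3 ± √(40.3² − 4 × 11.35 × (11.79))] / (2 × 11.35) = (40.3 ± 33.00) / 22.71, giving tanθ = 0.3217 or 3.228.
θ = 17.83° or 72.79°; the larger is 72.79°.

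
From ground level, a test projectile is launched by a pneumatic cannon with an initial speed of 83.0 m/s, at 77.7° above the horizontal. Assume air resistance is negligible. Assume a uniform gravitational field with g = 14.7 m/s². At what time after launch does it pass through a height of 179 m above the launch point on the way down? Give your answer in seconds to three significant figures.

Resolve: vₓ = 83.00 cos 77.7° = 17.68 m/s and v_y0 = 83.00 sin 77.7° = 81.09 m/s.
Set y = v_y0 t − ½ g t² = 179: 7.350 t² − 81.09 t + 179 = 0.
Quadratic formula: t = (81.09 ± √1313.8) / 14.7 = (81.09 ± 36.25) / 14.7 → t = 3.051 s or 7.982 s.
The descending-branch root is 7.982 s.

7.98 s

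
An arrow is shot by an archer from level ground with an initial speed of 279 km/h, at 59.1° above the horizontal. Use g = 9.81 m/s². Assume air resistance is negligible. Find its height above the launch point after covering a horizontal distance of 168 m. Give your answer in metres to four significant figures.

193.3 m

Convert: 279 km/h = 279/3.6 = 77.50 m/s.
Resolve: vₓ = 77.50 cos 59.1° = 39.80 m/s and v_y0 = 77.50 sin 59.1° = 66.50 m/s.
At x = 168 m, t = x/vₓ = 168/39.80 = 4.221 s.
Height: y = v_y0 t − ½ g t² = 66.50 × 4.221 − 4.905 × 4.221² = 280.7 − 87.40 = 193.3 m.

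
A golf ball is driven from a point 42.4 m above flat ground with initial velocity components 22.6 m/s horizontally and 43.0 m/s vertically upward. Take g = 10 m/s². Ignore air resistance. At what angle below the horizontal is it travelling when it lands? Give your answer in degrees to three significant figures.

66.5°

Vertical motion (up positive, ground at y = 0): 5.000 t² − (43.00) t − 42.4 = 0, so t = (43.00 + √(43.00² + 2·10.0·42.4)) / 10.0 = (43.00 + 51.93) / 10.0 = 9.493 s.
At impact: v_y = v_y0 − g t = −51.93 m/s; vₓ = 22.60 m/s.
Angle below horizontal: arctan(|v_y|/vₓ) = arctan(51.93/22.60) = 66.48°.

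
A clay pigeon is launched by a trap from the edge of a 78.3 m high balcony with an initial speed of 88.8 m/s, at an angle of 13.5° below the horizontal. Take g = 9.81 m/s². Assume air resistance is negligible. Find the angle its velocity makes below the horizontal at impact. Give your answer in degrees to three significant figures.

27.2°

Horizontal component vₓ = 88.80 cos 13.5° = 86.35 m/s; vertical v_y0 = −20.73 m/s (downward).
With up positive and y = 0 at the ground: y(t) = 78.3 + (−20.73) t − 4.905 t². Setting y = 0 and taking the positive root: t = [−20.73 + √(20.73² + 2·9.81·78.3)] / 9.81 = (−20.73 + 44.34) / 9.81 = 2.407 s.
At impact: v_y = v_y0 − g t = −44.34 m/s; vₓ = 86.35 m/s.
Angle below horizontal: arctan(|v_y|/vₓ) = arctan(44.34/86.35) = 27.18°.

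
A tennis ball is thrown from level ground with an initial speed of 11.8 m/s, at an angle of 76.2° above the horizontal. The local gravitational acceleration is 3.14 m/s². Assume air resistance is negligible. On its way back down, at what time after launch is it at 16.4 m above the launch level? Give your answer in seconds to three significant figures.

vₓ = 11.80 cos 76.2° = 2.815 m/s; v_y0 = 11.80 sin 76.2° = 11.46 m/s.
Set y = v_y0 t − ½ g t² = 16.4: 1.570 t² − 11.46 t + 16.4 = 0.
t = [11.46 ± √(11.46² − 2·3.14·16.4)] / 3.14 = (11.46 ± 5.322) / 3.14, so t = 1.955 s or t = 5.344 s.
The descending-branch root is 5.344 s.

5.34 s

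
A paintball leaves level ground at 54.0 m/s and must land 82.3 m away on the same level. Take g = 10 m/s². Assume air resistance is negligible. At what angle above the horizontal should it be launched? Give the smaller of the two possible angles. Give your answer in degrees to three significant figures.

8.20°

Level-ground range R = v₀² sin(2θ)/g ⇒ sin(2θ) = gR/v₀² = 10.0 × 82.3 / 54.0² = 0.2822.
2θ = 16.39° or 180° − 16.39° = 163.6°, so θ = 8.197° or 81.80°.
The smaller angle is 8.197°.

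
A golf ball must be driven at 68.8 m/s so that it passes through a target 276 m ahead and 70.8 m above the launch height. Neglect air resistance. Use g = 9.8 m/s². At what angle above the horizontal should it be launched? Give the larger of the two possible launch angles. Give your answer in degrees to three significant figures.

70.5°

Trajectory: y = x tanθ − g x² (1 + tan²θ)/(2v₀²). With x = 276, y = 70.8, v₀ = 68.8, g = 9.80:
78.86 tan²θ − 276 tanθ + (149.7) = 0.
tanθ = [276 ± √(276² − 4 × 78.86 × (149.7))] / (2 × 78.86) = (276 ± 170.2) / 157.7, giving tanθ = 0.6708 or 2.829.
θ = 33.85° or 70.53°; the larger is 70.53°.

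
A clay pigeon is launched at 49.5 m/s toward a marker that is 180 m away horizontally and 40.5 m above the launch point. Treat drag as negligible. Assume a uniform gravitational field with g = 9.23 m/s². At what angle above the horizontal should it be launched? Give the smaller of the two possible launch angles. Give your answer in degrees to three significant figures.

37.2°

Trajectory: y = x tanθ − g x² (1 + tan²θ)/(2v₀²). With x = 180, y = 40.5, v₀ = 49.5, g = 9.23:
61.02 tan²θ − 180 tanθ + (101.5) = 0.
tanθ = [180 ± √(180² − 4 × 61.02 × (101.5))] / (2 × 61.02) = (180 ± 87.28) / 122.0, giving tanθ = 0.7597 or 2.190.
θ = 37.22° or 65.46°; the smaller is 37.22°.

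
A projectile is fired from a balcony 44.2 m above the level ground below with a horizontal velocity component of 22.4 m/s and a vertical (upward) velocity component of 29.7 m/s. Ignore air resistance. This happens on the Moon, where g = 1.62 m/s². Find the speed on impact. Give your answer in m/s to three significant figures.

39.1 m/s

The projectile lands when y = 44.2 + (29.70) t − ½·1.62·t² = 0. Positive root: t = (29.70 + √(29.70² + 2·1.62·44.2)) / 1.62 = (29.70 + 32.02) / 1.62 = 38.10 s.
Vertical velocity at impact: v_y = v_y0 − g t = 29.70 − 1.62 × 38.10 = −32.02 m/s.
Speed: |v| = √(vₓ² + v_y²) = √(22.40² + 32.02²) = 39.08 m/s.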